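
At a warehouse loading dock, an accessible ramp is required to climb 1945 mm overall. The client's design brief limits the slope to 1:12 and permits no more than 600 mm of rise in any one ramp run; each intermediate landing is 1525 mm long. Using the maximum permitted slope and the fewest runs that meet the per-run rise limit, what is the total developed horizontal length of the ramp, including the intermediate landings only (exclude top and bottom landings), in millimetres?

27915 mm

1945 / 600 = 3.24, so 4 ramp runs are needed. That means 3 intermediate landings.
Ramp run (horizontal) at 1:12: 1945 × 12 = 23340 mm.
3 intermediate landings contribute 3 × 1525 = 4575 mm.
Total developed length = 23340 + 4575 = 27915 mm.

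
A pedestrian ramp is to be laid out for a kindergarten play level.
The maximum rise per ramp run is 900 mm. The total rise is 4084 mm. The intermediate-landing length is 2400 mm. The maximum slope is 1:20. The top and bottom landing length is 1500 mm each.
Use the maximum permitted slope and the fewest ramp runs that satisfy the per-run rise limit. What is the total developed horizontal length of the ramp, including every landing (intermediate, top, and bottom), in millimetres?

94280 mm

⌈4084/900⌉ = 5 ramp runs. That means 4 intermediate landings.
Horizontal run for 4084 mm of rise at 1:20 is 4084 × 20 = 81680 mm.
Intermediate landings: 4 × 2400 = 9600 mm.
Top and bottom landings: 2 × 1500 = 3000 mm.
Total = 81680 + 9600 + 3000 = 94280 mm.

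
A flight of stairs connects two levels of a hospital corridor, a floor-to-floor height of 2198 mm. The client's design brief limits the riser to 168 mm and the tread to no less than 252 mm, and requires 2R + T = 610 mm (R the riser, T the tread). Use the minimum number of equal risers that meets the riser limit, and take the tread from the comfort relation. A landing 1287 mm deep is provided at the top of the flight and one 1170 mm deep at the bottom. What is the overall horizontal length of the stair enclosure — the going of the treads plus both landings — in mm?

6305 mm

At most 168 each: 2198/168 = 13.08, giving 14 risers.
Riser R = 2198 / 14 = 157 mm, within the 168 mm limit.
Tread T = 610 − 2 × 157 = 296 mm (≥ 252 mm).
14 risers give 13 treads; going = 13 × 296 = 3848 mm.
Add landings: 3848 + 1287 + 1170 = 6305 mm.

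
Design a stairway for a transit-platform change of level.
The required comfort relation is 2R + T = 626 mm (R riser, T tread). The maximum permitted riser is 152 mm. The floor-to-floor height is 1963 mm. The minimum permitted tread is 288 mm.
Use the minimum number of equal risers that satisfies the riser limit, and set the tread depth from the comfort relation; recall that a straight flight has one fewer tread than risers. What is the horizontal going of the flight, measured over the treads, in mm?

3888 mm

1963 / 152 = 12.91, so 13 risers are needed.
Riser R = 1963 / 13 = 151 mm, within the 152 mm limit.
T = 626 − 2·151 = 324 mm, which satisfies the 288 mm minimum.
Treads = 13 − 1 = 12; going = 12 × 324 = 3888 mm.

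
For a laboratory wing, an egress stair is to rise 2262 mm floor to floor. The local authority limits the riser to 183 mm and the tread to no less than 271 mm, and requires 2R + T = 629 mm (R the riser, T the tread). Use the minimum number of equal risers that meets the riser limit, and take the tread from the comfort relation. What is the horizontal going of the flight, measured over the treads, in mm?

3372 mm

At most 183 each: 2262/183 = 12.36, giving 13 risers.
Riser R = 2262 / 13 = 174 mm, within the 183 mm limit.
From 2R + T = 629: T = 629 − 348 = 281 mm.
Going = (13 − 1) × 281 = 3372 mm.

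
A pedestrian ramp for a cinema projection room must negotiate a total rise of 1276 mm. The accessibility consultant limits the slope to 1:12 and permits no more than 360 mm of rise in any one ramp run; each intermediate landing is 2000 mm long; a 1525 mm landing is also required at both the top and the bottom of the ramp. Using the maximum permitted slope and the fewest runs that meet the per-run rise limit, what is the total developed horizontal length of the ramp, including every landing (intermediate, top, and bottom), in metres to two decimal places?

24.36 m

At most 360 each: 1276/360 = 3.54, giving 4 ramp runs. That means 3 intermediate landings.
Horizontal run for 1276 mm of rise at 1:12 is 1276 × 12 = 15312 mm.
3 intermediate landings contribute 3 × 2000 = 6000 mm.
Top and bottom landings: 2 × 1525 = 3050 mm.
Total = 15312 + 6000 + 3050 = 24362 mm.
= 24.36 m.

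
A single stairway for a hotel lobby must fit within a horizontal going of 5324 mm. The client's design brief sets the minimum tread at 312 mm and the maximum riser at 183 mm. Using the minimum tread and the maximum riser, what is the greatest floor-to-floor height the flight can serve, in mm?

Treads that fit: ⌊5324 / 312⌋ = 17.
Risers = treads + 1 = 18.
Maximum height = 18 × 183 = 3294 mm.

3294 mm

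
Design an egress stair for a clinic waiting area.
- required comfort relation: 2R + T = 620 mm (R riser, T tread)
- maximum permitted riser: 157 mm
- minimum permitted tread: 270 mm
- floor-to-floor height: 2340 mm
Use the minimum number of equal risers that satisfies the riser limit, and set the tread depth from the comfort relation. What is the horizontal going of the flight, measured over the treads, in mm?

2340 / 157 = 14.90, so 15 risers are needed.
R = 2340 ÷ 15 = 156 mm.
Tread T = 620 − 2 × 156 = 308 mm (≥ 270 mm).
15 risers give 14 treads; going = 14 × 308 = 4312 mm.

4312 mm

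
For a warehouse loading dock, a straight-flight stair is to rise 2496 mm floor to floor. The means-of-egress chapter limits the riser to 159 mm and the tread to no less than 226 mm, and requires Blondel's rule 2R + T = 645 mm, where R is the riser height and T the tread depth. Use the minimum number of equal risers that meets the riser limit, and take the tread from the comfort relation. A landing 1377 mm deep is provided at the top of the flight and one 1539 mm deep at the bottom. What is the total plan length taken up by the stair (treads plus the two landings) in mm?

⌈2496/159⌉ = 16 risers.
Each riser is 2496/16 = 156 mm (≤ 159 mm).
Tread T = 645 − 2 × 156 = 333 mm (≥ 226 mm).
16 risers give 15 treads; going = 15 × 333 = 4995 mm.
Enclosure = 4995 + 1377 + 1539 = 7911 mm.

7911 mm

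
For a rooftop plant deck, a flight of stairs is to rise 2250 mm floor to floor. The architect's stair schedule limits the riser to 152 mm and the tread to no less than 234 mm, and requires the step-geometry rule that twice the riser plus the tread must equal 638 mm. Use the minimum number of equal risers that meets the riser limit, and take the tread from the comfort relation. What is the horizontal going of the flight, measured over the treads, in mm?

4732 mm

At most 152 each: 2250/152 = 14.80, giving 15 risers.
Each riser is 2250/15 = 150 mm (≤ 152 mm).
T = 638 − 2·150 = 338 mm, which satisfies the 234 mm minimum.
15 risers give 14 treads; going = 14 × 338 = 4732 mm.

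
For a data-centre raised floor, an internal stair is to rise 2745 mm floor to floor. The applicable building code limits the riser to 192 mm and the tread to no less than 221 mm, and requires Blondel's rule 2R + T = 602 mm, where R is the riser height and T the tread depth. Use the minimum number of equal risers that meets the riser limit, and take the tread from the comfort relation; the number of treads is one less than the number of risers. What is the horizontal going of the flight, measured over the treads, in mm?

3304 mm

At most 192 each: 2745/192 = 14.30, giving 15 risers.
Each riser is 2745/15 = 183 mm (≤ 192 mm).
T = 602 − 2·183 = 236 mm, which satisfies the 221 mm minimum.
15 risers give 14 treads; going = 14 × 236 = 3304 mm.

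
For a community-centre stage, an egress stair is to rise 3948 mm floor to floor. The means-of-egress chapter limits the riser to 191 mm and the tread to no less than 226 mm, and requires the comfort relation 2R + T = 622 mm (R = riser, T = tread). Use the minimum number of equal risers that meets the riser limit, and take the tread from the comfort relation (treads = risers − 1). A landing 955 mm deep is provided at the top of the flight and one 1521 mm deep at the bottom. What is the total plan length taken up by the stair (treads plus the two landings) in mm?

7396 mm

At most 191 each: 3948/191 = 20.67, giving 21 risers.
Riser R = 3948 / 21 = 188 mm, within the 191 mm limit.
T = 622 − 2·188 = 246 mm, which satisfies the 226 mm minimum.
Going = (21 − 1) × 246 = 4920 mm.
Enclosure = 4920 + 955 + 1521 = 7396 mm.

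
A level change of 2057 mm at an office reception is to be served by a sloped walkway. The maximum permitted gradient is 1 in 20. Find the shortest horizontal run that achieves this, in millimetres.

At 1:20 the run is 20 × 2057 = 41140 mm.

41140 mm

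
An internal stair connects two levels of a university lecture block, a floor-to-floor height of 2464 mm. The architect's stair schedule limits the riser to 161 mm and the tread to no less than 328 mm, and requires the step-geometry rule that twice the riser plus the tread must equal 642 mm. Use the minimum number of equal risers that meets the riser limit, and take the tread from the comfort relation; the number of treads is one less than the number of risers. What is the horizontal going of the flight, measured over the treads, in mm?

5010 mm

At most 161 each: 2464/161 = 15.30, giving 16 risers.
Riser R = 2464 / 16 = 154 mm, within the 161 mm limit.
From 2R + T = 642: T = 642 − 308 = 334 mm.
Treads = 16 − 1 = 15; going = 15 × 334 = 5010 mm.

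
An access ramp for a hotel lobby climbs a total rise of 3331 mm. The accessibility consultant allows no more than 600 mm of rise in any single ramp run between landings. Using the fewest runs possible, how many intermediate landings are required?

⌈3331/600⌉ = 6 ramp runs.
6 runs are separated by 5 intermediate landings.

5 intermediate landings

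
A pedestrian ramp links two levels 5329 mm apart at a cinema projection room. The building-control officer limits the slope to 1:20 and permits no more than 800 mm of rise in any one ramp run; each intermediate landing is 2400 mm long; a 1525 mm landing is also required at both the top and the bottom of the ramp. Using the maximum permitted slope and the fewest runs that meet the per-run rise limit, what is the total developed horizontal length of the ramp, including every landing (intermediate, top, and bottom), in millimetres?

5329 / 800 = 6.66, so 7 ramp runs are needed. That means 6 intermediate landings.
Horizontal run for 5329 mm of rise at 1:20 is 5329 × 20 = 106580 mm.
6 intermediate landings contribute 6 × 2400 = 14400 mm.
Top and bottom landings: 2 × 1525 = 3050 mm.
Total = 106580 + 14400 + 3050 = 124030 mm.

124030 mm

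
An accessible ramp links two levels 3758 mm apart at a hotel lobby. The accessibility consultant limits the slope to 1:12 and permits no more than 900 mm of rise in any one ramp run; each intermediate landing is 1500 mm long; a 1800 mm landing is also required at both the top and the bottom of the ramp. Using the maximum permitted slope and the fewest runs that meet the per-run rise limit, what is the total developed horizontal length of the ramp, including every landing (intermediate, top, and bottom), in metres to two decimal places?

At most 900 each: 3758/900 = 4.18, giving 5 ramp runs. That means 4 intermediate landings.
Horizontal run for 3758 mm of rise at 1:12 is 3758 × 12 = 45096 mm.
Intermediate landings: 4 × 1500 = 6000 mm.
Top and bottom landings: 2 × 1800 = 3600 mm.
Total = 45096 + 6000 + 3600 = 54696 mm.
= 54.70 m.

54.70 m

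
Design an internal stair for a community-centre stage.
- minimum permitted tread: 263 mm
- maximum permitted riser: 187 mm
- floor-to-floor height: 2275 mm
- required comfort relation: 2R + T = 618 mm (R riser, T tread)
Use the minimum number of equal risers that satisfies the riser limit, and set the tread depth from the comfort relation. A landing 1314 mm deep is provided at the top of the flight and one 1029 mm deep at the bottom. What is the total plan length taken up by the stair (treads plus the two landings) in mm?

5559 mm

2275 / 187 = 12.17, so 13 risers are needed.
Each riser is 2275/13 = 175 mm (≤ 187 mm).
From 2R + T = 618: T = 618 − 350 = 268 mm.
13 risers give 12 treads; going = 12 × 268 = 3216 mm.
Enclosure = 3216 + 1314 + 1029 = 5559 mm.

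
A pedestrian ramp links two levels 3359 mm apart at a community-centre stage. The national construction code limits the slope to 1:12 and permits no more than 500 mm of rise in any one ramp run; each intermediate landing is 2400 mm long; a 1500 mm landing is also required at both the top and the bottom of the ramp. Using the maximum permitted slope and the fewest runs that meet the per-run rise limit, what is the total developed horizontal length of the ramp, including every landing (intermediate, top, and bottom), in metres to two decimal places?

57.71 m

3359 / 500 = 6.72, so 7 ramp runs are needed. That means 6 intermediate landings.
Horizontal run for 3359 mm of rise at 1:12 is 3359 × 12 = 40308 mm.
6 intermediate landings contribute 6 × 2400 = 14400 mm.
Top and bottom landings: 2 × 1500 = 3000 mm.
Total = 40308 + 14400 + 3000 = 57708 mm.
= 57.71 m.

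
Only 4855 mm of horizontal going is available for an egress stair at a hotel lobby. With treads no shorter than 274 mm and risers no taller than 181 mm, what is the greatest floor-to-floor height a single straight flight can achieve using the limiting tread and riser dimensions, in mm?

3258 mm

Treads that fit: ⌊4855 / 274⌋ = 17.
Risers = treads + 1 = 18.
Maximum height = 18 × 181 = 3258 mm.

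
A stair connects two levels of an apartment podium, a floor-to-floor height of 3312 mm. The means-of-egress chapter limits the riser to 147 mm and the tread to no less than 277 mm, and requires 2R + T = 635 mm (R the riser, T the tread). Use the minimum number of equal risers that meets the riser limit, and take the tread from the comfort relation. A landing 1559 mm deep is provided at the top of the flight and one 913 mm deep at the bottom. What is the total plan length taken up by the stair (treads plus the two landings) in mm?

At most 147 each: 3312/147 = 22.53, giving 23 risers.
R = 3312 ÷ 23 = 144 mm.
From 2R + T = 635: T = 635 − 288 = 347 mm.
Going = (23 − 1) × 347 = 7634 mm.
Enclosure = 7634 + 1559 + 913 = 10106 mm.

10106 mm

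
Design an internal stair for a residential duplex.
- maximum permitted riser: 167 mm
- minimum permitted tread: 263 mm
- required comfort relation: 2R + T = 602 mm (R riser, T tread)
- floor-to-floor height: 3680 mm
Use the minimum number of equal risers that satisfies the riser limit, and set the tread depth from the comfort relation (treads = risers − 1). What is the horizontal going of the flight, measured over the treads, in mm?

6204 mm

3680 / 167 = 22.036 → round up to 23 risers.
Each riser is 3680/23 = 160 mm (≤ 167 mm).
Tread T = 602 − 2 × 160 = 282 mm (≥ 263 mm).
23 risers give 22 treads; going = 22 × 282 = 6204 mm.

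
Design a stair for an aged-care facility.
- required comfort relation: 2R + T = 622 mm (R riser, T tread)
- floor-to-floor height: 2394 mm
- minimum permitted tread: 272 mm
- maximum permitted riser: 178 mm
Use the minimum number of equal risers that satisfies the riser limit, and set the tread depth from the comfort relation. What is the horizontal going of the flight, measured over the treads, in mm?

3640 mm

2394 / 178 = 13.45, so 14 risers are needed.
R = 2394 ÷ 14 = 171 mm.
Tread T = 622 − 2 × 171 = 280 mm (≥ 272 mm).
Treads = 14 − 1 = 13; going = 13 × 280 = 3640 mm.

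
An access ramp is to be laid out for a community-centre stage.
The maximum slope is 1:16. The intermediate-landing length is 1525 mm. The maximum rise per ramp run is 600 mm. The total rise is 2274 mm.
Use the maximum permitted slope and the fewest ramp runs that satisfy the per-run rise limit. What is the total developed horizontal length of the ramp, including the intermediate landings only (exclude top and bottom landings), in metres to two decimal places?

2274 / 600 = 3.790 → round up to 4 ramp runs. That means 3 intermediate landings.
Ramp run (horizontal) at 1:16: 2274 × 16 = 36384 mm.
Intermediate landings: 3 × 1525 = 4575 mm.
Developed length = 36384 + 4575 = 40959 mm.
= 40.96 m.

40.96 m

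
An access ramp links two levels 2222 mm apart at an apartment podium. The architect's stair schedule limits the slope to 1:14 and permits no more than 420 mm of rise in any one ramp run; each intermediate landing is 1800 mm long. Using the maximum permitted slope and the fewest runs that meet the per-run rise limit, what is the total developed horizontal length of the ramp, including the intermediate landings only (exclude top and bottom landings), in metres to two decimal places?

2222 / 420 = 5.290 → round up to 6 ramp runs. That means 5 intermediate landings.
Ramp run (horizontal) at 1:14: 2222 × 14 = 31108 mm.
5 intermediate landings contribute 5 × 1800 = 9000 mm.
Developed length = 31108 + 9000 = 40108 mm.
= 40.11 m.

40.11 m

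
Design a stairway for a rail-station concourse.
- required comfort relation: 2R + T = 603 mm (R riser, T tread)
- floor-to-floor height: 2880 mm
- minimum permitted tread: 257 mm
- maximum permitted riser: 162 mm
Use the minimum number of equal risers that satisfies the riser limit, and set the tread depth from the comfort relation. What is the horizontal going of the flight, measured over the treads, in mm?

At most 162 each: 2880/162 = 17.78, giving 18 risers.
Riser R = 2880 / 18 = 160 mm, within the 162 mm limit.
T = 603 − 2·160 = 283 mm, which satisfies the 257 mm minimum.
Treads = 18 − 1 = 17; going = 17 × 283 = 4811 mm.

4811 mm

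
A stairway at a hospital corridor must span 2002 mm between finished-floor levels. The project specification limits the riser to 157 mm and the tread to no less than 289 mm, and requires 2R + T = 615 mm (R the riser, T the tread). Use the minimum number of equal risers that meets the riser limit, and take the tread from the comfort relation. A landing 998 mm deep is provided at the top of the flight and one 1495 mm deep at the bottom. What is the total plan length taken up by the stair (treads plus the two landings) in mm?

6177 mm

At most 157 each: 2002/157 = 12.75, giving 13 risers.
R = 2002 ÷ 13 = 154 mm.
T = 615 − 2·154 = 307 mm, which satisfies the 289 mm minimum.
13 risers give 12 treads; going = 12 × 307 = 3684 mm.
Enclosure = 3684 + 998 + 1495 = 6177 mm.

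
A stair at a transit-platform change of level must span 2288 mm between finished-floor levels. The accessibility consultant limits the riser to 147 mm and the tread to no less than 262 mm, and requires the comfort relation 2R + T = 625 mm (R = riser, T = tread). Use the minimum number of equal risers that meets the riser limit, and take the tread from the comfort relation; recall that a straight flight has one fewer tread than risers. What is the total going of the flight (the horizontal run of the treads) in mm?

2288 / 147 = 15.56, so 16 risers are needed.
Riser R = 2288 / 16 = 143 mm, within the 147 mm limit.
Tread T = 625 − 2 × 143 = 339 mm (≥ 262 mm).
Going = (16 − 1) × 339 = 5085 mm.

5085 mm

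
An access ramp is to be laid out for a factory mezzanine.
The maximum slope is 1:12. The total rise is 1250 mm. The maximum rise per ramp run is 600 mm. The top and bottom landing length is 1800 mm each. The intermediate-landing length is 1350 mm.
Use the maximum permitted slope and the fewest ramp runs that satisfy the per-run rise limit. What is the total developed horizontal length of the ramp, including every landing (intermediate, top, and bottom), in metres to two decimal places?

21.30 m

⌈1250/600⌉ = 3 ramp runs. That means 2 intermediate landings.
Ramp run (horizontal) at 1:12: 1250 × 12 = 15000 mm.
2 intermediate landings contribute 2 × 1350 = 2700 mm.
Top and bottom landings: 2 × 1800 = 3600 mm.
Total = 15000 + 2700 + 3600 = 21300 mm.
= 21.30 m.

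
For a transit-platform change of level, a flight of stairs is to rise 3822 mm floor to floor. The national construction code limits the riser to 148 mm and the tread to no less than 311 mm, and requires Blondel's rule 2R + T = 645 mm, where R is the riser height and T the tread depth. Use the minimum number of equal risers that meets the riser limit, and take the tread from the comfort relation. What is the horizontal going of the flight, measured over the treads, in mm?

8775 mm

⌈3822/148⌉ = 26 risers.
Riser R = 3822 / 26 = 147 mm, within the 148 mm limit.
From 2R + T = 645: T = 645 − 294 = 351 mm.
26 risers give 25 treads; going = 25 × 351 = 8775 mm.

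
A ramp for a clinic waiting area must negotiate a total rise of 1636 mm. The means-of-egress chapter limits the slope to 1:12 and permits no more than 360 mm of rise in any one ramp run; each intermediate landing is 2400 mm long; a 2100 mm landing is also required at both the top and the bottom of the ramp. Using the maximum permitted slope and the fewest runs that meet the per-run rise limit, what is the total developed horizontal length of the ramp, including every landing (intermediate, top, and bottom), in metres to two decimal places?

33.43 m

1636 / 360 = 4.54, so 5 ramp runs are needed. That means 4 intermediate landings.
Horizontal run for 1636 mm of rise at 1:12 is 1636 × 12 = 19632 mm.
4 intermediate landings contribute 4 × 2400 = 9600 mm.
Top and bottom landings: 2 × 2100 = 4200 mm.
Total = 19632 + 9600 + 4200 = 33432 mm.
= 33.43 m.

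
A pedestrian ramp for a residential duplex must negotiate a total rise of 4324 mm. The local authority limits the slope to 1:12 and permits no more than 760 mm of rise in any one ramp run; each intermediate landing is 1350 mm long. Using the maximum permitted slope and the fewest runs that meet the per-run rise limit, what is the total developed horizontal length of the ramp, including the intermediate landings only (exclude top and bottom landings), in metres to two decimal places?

4324 / 760 = 5.69, so 6 ramp runs are needed. That means 5 intermediate landings.
Ramp run (horizontal) at 1:12: 4324 × 12 = 51888 mm.
Intermediate landings: 5 × 1350 = 6750 mm.
Total developed length = 51888 + 6750 = 58638 mm.
= 58.64 m.

58.64 m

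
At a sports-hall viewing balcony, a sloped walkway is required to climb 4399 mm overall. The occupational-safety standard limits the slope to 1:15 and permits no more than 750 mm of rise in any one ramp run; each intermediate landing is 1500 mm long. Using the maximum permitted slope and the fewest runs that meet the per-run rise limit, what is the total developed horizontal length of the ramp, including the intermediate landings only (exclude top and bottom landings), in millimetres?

At most 750 each: 4399/750 = 5.87, giving 6 ramp runs. That means 5 intermediate landings.
Horizontal run for 4399 mm of rise at 1:15 is 4399 × 15 = 65985 mm.
Intermediate landings: 5 × 1500 = 7500 mm.
Developed length = 65985 + 7500 = 73485 mm.

73485 mm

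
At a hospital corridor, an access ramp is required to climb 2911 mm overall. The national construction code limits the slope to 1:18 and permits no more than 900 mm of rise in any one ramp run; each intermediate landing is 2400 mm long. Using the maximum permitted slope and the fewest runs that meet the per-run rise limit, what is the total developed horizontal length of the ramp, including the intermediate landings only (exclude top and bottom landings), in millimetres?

59598 mm

2911 / 900 = 3.23, so 4 ramp runs are needed. That means 3 intermediate landings.
Ramp run (horizontal) at 1:18: 2911 × 18 = 52398 mm.
3 intermediate landings contribute 3 × 2400 = 7200 mm.
Total developed length = 52398 + 7200 = 59598 mm.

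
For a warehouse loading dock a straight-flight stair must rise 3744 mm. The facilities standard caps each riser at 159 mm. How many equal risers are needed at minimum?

24 risers

3744 / 159 = 23.55, so 24 risers are needed.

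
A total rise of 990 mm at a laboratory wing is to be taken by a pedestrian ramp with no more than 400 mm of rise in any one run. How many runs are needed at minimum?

3 runs

990 / 400 = 2.48, so 3 ramp runs are needed.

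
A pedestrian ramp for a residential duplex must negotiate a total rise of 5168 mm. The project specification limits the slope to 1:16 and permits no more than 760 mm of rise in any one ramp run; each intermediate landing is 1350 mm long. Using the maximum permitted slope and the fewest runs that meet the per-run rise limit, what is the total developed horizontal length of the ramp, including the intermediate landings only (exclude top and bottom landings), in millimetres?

90788 mm

5168 / 760 = 6.800 → round up to 7 ramp runs. That means 6 intermediate landings.
Horizontal run for 5168 mm of rise at 1:16 is 5168 × 16 = 82688 mm.
6 intermediate landings contribute 6 × 1350 = 8100 mm.
Total developed length = 82688 + 8100 = 90788 mm.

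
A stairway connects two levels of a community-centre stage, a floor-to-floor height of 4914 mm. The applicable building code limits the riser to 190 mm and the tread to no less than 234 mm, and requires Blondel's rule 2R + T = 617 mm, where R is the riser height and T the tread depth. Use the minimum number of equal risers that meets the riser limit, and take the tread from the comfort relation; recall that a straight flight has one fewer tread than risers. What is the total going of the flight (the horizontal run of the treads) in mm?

4914 / 190 = 25.863 → round up to 26 risers.
Each riser is 4914/26 = 189 mm (≤ 190 mm).
From 2R + T = 617: T = 617 − 378 = 239 mm.
Going = (26 − 1) × 239 = 5975 mm.

5975 mm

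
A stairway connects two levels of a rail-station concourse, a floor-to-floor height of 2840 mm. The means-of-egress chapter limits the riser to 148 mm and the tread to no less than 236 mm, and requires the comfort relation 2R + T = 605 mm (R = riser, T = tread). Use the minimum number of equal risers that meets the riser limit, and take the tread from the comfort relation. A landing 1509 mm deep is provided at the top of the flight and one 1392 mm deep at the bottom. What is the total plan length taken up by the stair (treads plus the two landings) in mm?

2840 / 148 = 19.19, so 20 risers are needed.
Riser R = 2840 / 20 = 142 mm, within the 148 mm limit.
From 2R + T = 605: T = 605 − 284 = 321 mm.
Going = (20 − 1) × 321 = 6099 mm.
Enclosure = 6099 + 1509 + 1392 = 9000 mm.

9000 mm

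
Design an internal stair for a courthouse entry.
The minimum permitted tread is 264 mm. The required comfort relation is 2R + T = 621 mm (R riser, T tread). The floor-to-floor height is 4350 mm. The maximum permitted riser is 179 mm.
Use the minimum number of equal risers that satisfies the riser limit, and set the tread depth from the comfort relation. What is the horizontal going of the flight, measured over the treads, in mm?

4350 / 179 = 24.30, so 25 risers are needed.
Each riser is 4350/25 = 174 mm (≤ 179 mm).
From 2R + T = 621: T = 621 − 348 = 273 mm.
Going = (25 − 1) × 273 = 6552 mm.

6552 mm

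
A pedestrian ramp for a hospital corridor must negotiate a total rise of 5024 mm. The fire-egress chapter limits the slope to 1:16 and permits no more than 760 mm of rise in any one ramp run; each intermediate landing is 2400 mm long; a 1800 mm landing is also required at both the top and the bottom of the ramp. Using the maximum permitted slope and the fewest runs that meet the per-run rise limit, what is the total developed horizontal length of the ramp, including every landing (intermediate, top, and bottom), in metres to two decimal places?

At most 760 each: 5024/760 = 6.61, giving 7 ramp runs. That means 6 intermediate landings.
Horizontal run for 5024 mm of rise at 1:16 is 5024 × 16 = 80384 mm.
Intermediate landings: 6 × 2400 = 14400 mm.
Top and bottom landings: 2 × 1800 = 3600 mm.
Total = 80384 + 14400 + 3600 = 98384 mm.
= 98.38 m.

98.38 m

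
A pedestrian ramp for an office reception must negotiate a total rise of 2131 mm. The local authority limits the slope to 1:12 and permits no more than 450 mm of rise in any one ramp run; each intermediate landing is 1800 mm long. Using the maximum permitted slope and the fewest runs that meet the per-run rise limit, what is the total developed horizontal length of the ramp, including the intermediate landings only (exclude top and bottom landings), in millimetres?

32772 mm

⌈2131/450⌉ = 5 ramp runs. That means 4 intermediate landings.
Ramp run (horizontal) at 1:12: 2131 × 12 = 25572 mm.
Intermediate landings: 4 × 1800 = 7200 mm.
Total developed length = 25572 + 7200 = 32772 mm.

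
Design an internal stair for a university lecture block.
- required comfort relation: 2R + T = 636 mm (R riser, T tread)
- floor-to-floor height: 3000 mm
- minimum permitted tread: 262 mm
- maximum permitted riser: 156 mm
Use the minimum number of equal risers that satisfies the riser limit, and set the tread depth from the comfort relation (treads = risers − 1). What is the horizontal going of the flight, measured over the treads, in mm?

6384 mm

At most 156 each: 3000/156 = 19.23, giving 20 risers.
R = 3000 ÷ 20 = 150 mm.
Tread T = 636 − 2 × 150 = 336 mm (≥ 262 mm).
Going = (20 − 1) × 336 = 6384 mm.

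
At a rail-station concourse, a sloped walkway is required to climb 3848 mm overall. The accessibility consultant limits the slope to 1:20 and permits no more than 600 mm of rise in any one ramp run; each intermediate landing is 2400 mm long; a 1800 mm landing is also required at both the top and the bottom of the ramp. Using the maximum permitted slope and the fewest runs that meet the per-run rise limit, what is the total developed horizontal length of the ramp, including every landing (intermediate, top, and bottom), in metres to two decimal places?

94.96 m

⌈3848/600⌉ = 7 ramp runs. That means 6 intermediate landings.
Ramp run (horizontal) at 1:20: 3848 × 20 = 76960 mm.
Intermediate landings: 6 × 2400 = 14400 mm.
Top and bottom landings: 2 × 1800 = 3600 mm.
Total = 76960 + 14400 + 3600 = 94960 mm.
= 94.96 m.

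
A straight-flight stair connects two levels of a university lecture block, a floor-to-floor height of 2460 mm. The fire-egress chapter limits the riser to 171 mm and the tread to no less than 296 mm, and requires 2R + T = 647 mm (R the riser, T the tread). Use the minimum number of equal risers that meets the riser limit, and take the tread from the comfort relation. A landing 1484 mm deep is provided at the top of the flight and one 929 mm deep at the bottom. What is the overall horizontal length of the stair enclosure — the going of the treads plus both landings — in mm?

6879 mm

2460 / 171 = 14.39, so 15 risers are needed.
Riser R = 2460 / 15 = 164 mm, within the 171 mm limit.
Tread T = 647 − 2 × 164 = 319 mm (≥ 296 mm).
15 risers give 14 treads; going = 14 × 319 = 4466 mm.
Enclosure = 4466 + 1484 + 929 = 6879 mm.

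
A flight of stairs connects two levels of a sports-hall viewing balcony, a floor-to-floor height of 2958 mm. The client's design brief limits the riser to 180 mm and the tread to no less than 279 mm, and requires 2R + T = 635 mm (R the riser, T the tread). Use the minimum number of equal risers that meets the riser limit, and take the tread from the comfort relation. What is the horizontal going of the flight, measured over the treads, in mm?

2958 / 180 = 16.433 → round up to 17 risers.
R = 2958 ÷ 17 = 174 mm.
Tread T = 635 − 2 × 174 = 287 mm (≥ 279 mm).
Treads = 17 − 1 = 16; going = 16 × 287 = 4592 mm.

4592 mm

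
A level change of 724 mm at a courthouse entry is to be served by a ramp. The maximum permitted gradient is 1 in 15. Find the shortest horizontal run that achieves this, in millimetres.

At 1:15 the run is 15 × 724 = 10860 mm.

10860 mm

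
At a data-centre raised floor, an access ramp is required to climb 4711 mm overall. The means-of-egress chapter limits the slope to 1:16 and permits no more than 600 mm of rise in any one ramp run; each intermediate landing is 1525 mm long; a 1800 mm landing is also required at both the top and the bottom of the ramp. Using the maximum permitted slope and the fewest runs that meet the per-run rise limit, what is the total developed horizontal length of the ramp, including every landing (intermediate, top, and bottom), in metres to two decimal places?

4711 / 600 = 7.852 → round up to 8 ramp runs. That means 7 intermediate landings.
Horizontal run for 4711 mm of rise at 1:16 is 4711 × 16 = 75376 mm.
Intermediate landings: 7 × 1525 = 10675 mm.
Top and bottom landings: 2 × 1800 = 3600 mm.
Total = 75376 + 10675 + 3600 = 89651 mm.
= 89.65 m.

89.65 m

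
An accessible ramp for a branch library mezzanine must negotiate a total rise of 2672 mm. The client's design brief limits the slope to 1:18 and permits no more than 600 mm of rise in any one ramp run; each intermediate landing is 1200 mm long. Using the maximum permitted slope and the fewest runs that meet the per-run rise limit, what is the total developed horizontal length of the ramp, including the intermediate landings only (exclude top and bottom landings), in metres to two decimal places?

52.90 m

2672 / 600 = 4.45, so 5 ramp runs are needed. That means 4 intermediate landings.
Ramp run (horizontal) at 1:18: 2672 × 18 = 48096 mm.
Intermediate landings: 4 × 1200 = 4800 mm.
Developed length = 48096 + 4800 = 52896 mm.
= 52.90 m.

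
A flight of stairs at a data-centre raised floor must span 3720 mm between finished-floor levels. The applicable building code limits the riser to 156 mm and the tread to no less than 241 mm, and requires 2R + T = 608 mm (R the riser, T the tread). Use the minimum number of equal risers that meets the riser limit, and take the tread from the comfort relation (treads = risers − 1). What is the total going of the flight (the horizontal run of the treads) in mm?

3720 / 156 = 23.85, so 24 risers are needed.
Riser R = 3720 / 24 = 155 mm, within the 156 mm limit.
Tread T = 608 − 2 × 155 = 298 mm (≥ 241 mm).
Going = (24 − 1) × 298 = 6854 mm.

6854 mm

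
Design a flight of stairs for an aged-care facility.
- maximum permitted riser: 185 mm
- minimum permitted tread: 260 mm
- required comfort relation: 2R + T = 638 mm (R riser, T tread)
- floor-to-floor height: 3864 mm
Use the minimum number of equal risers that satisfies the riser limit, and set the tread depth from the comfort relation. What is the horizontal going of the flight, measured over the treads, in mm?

5400 mm

3864 / 185 = 20.886 → round up to 21 risers.
Each riser is 3864/21 = 184 mm (≤ 185 mm).
T = 638 − 2·184 = 270 mm, which satisfies the 260 mm minimum.
Going = (21 − 1) × 270 = 5400 mm.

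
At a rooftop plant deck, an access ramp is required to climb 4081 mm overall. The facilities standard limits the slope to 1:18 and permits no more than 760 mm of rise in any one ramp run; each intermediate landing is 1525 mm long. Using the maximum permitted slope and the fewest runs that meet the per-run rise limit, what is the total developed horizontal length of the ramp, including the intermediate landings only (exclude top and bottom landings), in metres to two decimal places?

81.08 m

⌈4081/760⌉ = 6 ramp runs. That means 5 intermediate landings.
Ramp run (horizontal) at 1:18: 4081 × 18 = 73458 mm.
5 intermediate landings contribute 5 × 1525 = 7625 mm.
Total developed length = 73458 + 7625 = 81083 mm.
= 81.08 m.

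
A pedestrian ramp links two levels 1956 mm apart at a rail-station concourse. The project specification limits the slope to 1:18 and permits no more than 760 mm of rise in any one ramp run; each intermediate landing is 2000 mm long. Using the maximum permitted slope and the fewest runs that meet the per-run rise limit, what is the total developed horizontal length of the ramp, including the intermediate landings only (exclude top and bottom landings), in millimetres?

At most 760 each: 1956/760 = 2.57, giving 3 ramp runs. That means 2 intermediate landings.
Ramp run (horizontal) at 1:18: 1956 × 18 = 35208 mm.
Intermediate landings: 2 × 2000 = 4000 mm.
Developed length = 35208 + 4000 = 39208 mm.

39208 mm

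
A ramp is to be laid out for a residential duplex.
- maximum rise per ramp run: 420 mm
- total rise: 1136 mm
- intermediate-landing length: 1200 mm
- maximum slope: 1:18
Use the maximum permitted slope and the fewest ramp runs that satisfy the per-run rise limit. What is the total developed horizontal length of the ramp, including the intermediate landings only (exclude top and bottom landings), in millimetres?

22848 mm

1136 / 420 = 2.705 → round up to 3 ramp runs. That means 2 intermediate landings.
Ramp run (horizontal) at 1:18: 1136 × 18 = 20448 mm.
2 intermediate landings contribute 2 × 1200 = 2400 mm.
Total developed length = 20448 + 2400 = 22848 mm.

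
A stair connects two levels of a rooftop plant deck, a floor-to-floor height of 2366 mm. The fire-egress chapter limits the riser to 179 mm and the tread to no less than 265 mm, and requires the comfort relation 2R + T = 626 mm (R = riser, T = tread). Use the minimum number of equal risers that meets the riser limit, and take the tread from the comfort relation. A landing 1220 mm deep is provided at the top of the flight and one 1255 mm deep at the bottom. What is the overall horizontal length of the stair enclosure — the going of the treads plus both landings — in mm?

6219 mm

2366 / 179 = 13.22, so 14 risers are needed.
R = 2366 ÷ 14 = 169 mm.
T = 626 − 2·169 = 288 mm, which satisfies the 265 mm minimum.
Treads = 14 − 1 = 13; going = 13 × 288 = 3744 mm.
Add landings: 3744 + 1220 + 1255 = 6219 mm.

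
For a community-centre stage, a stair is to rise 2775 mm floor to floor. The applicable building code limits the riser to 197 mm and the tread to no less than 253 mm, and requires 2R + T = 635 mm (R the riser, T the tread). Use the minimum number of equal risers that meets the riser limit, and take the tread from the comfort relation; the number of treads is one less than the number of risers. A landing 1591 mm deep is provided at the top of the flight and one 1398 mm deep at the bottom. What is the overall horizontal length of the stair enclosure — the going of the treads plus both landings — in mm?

At most 197 each: 2775/197 = 14.09, giving 15 risers.
R = 2775 ÷ 15 = 185 mm.
T = 635 − 2·185 = 265 mm, which satisfies the 253 mm minimum.
Going = (15 − 1) × 265 = 3710 mm.
Enclosure = 3710 + 1591 + 1398 = 6699 mm.

6699 mm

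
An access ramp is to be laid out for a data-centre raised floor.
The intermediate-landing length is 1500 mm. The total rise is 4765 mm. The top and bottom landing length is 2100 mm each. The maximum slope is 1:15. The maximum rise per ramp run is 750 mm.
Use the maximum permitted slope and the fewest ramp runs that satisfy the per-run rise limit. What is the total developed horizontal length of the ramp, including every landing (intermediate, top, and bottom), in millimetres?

4765 / 750 = 6.353 → round up to 7 ramp runs. That means 6 intermediate landings.
Horizontal run for 4765 mm of rise at 1:15 is 4765 × 15 = 71475 mm.
Intermediate landings: 6 × 1500 = 9000 mm.
Top and bottom landings: 2 × 2100 = 4200 mm.
Total = 71475 + 9000 + 4200 = 84675 mm.

84675 mm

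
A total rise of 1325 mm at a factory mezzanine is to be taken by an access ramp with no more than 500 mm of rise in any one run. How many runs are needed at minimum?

3 runs

1325 / 500 = 2.65, so 3 ramp runs are needed.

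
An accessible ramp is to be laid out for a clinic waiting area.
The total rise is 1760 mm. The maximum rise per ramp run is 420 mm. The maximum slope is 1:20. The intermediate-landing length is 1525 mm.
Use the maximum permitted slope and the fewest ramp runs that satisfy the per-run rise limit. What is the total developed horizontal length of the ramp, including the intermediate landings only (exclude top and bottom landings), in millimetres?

⌈1760/420⌉ = 5 ramp runs. That means 4 intermediate landings.
Ramp run (horizontal) at 1:20: 1760 × 20 = 35200 mm.
Intermediate landings: 4 × 1525 = 6100 mm.
Developed length = 35200 + 6100 = 41300 mm.

41300 mm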